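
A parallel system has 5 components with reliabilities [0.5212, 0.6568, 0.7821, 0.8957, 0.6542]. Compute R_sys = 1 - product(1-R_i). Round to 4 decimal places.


Components: [0.5212, 0.6568, 0.7821, 0.8957, 0.6542]
(1 - 0.5212) = 0.4788, running product = 0.4788
(1 - 0.6568) = 0.3432, running product = 0.1643
(1 - 0.7821) = 0.2179, running product = 0.0358
(1 - 0.8957) = 0.1043, running product = 0.0037
(1 - 0.6542) = 0.3458, running product = 0.0013
Product of (1-R_i) = 0.0013
R_sys = 1 - 0.0013 = 0.9987

0.9987


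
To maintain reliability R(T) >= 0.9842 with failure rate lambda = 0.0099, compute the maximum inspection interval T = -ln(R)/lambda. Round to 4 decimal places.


R_target = 0.9842
lambda = 0.0099
-ln(0.9842) = 0.0159
T = 0.0159 / 0.0099
T = 1.6087

1.6087


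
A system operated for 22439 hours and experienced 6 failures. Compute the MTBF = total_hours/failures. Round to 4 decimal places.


total_hours = 22439
failures = 6
MTBF = 22439 / 6
MTBF = 3739.8333

3739.8333


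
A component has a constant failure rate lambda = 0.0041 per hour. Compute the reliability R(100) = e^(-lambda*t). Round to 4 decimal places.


lambda = 0.0041
t = 100
lambda * t = 0.41
R(t) = e^(-0.41)
R(t) = 0.6637

0.6637


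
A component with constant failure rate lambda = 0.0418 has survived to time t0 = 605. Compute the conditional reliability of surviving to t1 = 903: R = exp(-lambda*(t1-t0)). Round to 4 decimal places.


lambda = 0.0418
t0 = 605, t1 = 903
t1 - t0 = 298
lambda * (t1-t0) = 0.0418 * 298 = 12.4564
R = exp(-12.4564)
R = 0.0

0.0


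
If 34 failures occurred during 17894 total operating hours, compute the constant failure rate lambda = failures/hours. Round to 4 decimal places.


failures = 34
total_hours = 17894
lambda = 34 / 17894
lambda = 0.0019

0.0019


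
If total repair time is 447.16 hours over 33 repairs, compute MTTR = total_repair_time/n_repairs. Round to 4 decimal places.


total_repair_time = 447.16
n_repairs = 33
MTTR = 447.16 / 33
MTTR = 13.5503

13.5503


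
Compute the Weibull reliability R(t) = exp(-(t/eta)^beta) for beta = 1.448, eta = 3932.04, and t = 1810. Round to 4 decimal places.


beta = 1.448, eta = 3932.04, t = 1810
t/eta = 1810 / 3932.04 = 0.4603
(t/eta)^beta = 0.4603^1.448 = 0.3252
R(t) = exp(-0.3252)
R(t) = 0.7224

0.7224


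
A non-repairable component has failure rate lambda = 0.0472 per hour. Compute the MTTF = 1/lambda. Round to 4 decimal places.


lambda = 0.0472
MTTF = 1 / 0.0472
MTTF = 21.1864

21.1864


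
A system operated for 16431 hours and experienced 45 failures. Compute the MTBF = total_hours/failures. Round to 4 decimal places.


total_hours = 16431
failures = 45
MTBF = 16431 / 45
MTBF = 365.1333

365.1333


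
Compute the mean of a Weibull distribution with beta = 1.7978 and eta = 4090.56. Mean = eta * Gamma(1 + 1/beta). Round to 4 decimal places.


beta = 1.7978, eta = 4090.56
1/beta = 0.5562
1 + 1/beta = 1.5562
Gamma(1.5562) = 0.8893
Mean = 4090.56 * 0.8893
Mean = 3637.8971

3637.8971


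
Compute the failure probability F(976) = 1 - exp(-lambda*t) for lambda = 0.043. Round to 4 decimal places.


lambda = 0.043, t = 976
lambda * t = 41.968
exp(-41.968) = 0.0
F(t) = 1 - 0.0
F(t) = 1.0

1.0


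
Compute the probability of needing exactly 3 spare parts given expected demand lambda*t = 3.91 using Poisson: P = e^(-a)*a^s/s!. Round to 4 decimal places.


a = 3.91, s = 3
e^(-a) = e^(-3.91) = 0.02
a^s = 3.91^3 = 59.7765
s! = 6
P = 0.02 * 59.7765 / 6
P = 0.1997

0.1997


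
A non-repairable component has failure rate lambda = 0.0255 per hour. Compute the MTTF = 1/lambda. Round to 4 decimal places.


lambda = 0.0255
MTTF = 1 / 0.0255
MTTF = 39.2157

39.2157


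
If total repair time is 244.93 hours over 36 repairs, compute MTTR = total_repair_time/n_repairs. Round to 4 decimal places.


total_repair_time = 244.93
n_repairs = 36
MTTR = 244.93 / 36
MTTR = 6.8036

6.8036


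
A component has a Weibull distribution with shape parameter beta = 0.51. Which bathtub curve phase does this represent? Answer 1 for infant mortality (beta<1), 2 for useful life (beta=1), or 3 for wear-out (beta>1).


beta = 0.51
Compare beta to 1:
beta < 1 => infant mortality (phase 1)
beta = 1 => useful life (phase 2)
beta > 1 => wear-out (phase 3)
Since beta = 0.51, this is infant mortality (decreasing failure rate)
Phase = 1

1


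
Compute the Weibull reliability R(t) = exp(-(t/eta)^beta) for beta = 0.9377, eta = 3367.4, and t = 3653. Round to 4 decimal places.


beta = 0.9377, eta = 3367.4, t = 3653
t/eta = 3653 / 3367.4 = 1.0848
(t/eta)^beta = 1.0848^0.9377 = 1.0793
R(t) = exp(-1.0793)
R(t) = 0.3398

0.3398


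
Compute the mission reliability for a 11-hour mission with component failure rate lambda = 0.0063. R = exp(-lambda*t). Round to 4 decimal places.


lambda = 0.0063
mission_time = 11
lambda * t = 0.0063 * 11 = 0.0693
R = exp(-0.0693)
R = 0.933

0.933


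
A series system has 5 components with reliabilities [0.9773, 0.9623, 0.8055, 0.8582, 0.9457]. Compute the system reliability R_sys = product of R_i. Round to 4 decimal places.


Components: [0.9773, 0.9623, 0.8055, 0.8582, 0.9457]
After component 1 (R=0.9773): product = 0.9773
After component 2 (R=0.9623): product = 0.9405
After component 3 (R=0.8055): product = 0.7575
After component 4 (R=0.8582): product = 0.6501
After component 5 (R=0.9457): product = 0.6148
R_sys = 0.6148

0.6148


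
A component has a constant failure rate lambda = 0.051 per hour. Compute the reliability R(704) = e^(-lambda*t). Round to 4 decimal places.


lambda = 0.051
t = 704
lambda * t = 35.904
R(t) = e^(-35.904)
R(t) = 0.0

0.0


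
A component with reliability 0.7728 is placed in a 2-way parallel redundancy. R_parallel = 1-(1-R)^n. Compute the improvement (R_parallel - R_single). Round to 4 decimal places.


R_single = 0.7728, n = 2
1 - R_single = 0.2272
(1 - R_single)^n = 0.2272^2 = 0.0516
R_parallel = 1 - 0.0516 = 0.9484
Improvement = 0.9484 - 0.7728
Improvement = 0.1756

0.1756


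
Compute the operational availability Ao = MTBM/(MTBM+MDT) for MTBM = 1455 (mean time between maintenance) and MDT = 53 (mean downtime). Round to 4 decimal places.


MTBM = 1455
MDT = 53
MTBM + MDT = 1508
Ao = 1455 / 1508
Ao = 0.9649

0.9649


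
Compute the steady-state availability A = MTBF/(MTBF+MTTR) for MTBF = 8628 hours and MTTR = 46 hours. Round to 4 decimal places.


MTBF = 8628
MTTR = 46
MTBF + MTTR = 8674
A = 8628 / 8674
A = 0.9947

0.9947


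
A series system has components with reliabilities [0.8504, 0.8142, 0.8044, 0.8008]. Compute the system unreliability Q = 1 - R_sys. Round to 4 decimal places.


Components: [0.8504, 0.8142, 0.8044, 0.8008]
After component 1: product = 0.8504
After component 2: product = 0.6924
After component 3: product = 0.557
After component 4: product = 0.446
R_sys = 0.446
Q = 1 - 0.446 = 0.554

0.554


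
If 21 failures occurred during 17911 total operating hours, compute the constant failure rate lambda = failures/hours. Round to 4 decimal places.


failures = 21
total_hours = 17911
lambda = 21 / 17911
lambda = 0.0012

0.0012


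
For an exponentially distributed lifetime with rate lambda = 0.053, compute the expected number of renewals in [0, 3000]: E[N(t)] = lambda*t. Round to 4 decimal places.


lambda = 0.053
t = 3000
E[N(t)] = lambda * t
E[N(t)] = 0.053 * 3000
E[N(t)] = 159.0

159.0


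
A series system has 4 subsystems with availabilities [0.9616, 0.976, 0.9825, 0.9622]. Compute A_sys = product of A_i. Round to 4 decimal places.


Subsystems: [0.9616, 0.976, 0.9825, 0.9622]
After subsystem 1 (A=0.9616): product = 0.9616
After subsystem 2 (A=0.976): product = 0.9385
After subsystem 3 (A=0.9825): product = 0.9221
After subsystem 4 (A=0.9622): product = 0.8872
A_sys = 0.8872

0.8872


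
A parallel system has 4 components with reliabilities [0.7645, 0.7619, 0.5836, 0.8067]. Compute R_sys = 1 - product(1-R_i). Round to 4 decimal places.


Components: [0.7645, 0.7619, 0.5836, 0.8067]
(1 - 0.7645) = 0.2355, running product = 0.2355
(1 - 0.7619) = 0.2381, running product = 0.0561
(1 - 0.5836) = 0.4164, running product = 0.0233
(1 - 0.8067) = 0.1933, running product = 0.0045
Product of (1-R_i) = 0.0045
R_sys = 1 - 0.0045 = 0.9955

0.9955


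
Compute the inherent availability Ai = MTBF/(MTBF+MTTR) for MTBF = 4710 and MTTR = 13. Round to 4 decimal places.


MTBF = 4710
MTTR = 13
MTBF + MTTR = 4723
Ai = 4710 / 4723
Ai = 0.9972

0.9972


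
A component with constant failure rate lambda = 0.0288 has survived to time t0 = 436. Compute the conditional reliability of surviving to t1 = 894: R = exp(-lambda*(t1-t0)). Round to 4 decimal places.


lambda = 0.0288
t0 = 436, t1 = 894
t1 - t0 = 458
lambda * (t1-t0) = 0.0288 * 458 = 13.1904
R = exp(-13.1904)
R = 0.0

0.0


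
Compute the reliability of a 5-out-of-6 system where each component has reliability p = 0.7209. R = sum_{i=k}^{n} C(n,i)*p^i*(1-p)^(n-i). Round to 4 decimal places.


k = 5, n = 6, p = 0.7209
i=5: C(6,5)=6 * 0.7209^5 * 0.2791^1 = 0.3261
i=6: C(6,6)=1 * 0.7209^6 * 0.2791^0 = 0.1404
R = sum of terms = 0.4664

0.4664


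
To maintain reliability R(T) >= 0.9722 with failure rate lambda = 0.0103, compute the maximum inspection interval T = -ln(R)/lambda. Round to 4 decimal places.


R_target = 0.9722
lambda = 0.0103
-ln(0.9722) = 0.0282
T = 0.0282 / 0.0103
T = 2.7373

2.7373


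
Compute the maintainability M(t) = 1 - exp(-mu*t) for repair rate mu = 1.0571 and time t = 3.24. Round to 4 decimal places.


mu = 1.0571, t = 3.24
mu * t = 1.0571 * 3.24 = 3.425
exp(-3.425) = 0.0325
M(t) = 1 - 0.0325
M(t) = 0.9675

0.9675


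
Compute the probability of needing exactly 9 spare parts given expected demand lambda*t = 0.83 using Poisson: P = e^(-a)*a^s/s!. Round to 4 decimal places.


a = 0.83, s = 9
e^(-a) = e^(-0.83) = 0.436
a^s = 0.83^9 = 0.1869
s! = 362880
P = 0.436 * 0.1869 / 362880
P = 0.0

0.0


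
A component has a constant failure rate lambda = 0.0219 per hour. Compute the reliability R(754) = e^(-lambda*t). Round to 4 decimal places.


lambda = 0.0219
t = 754
lambda * t = 16.5126
R(t) = e^(-16.5126)
R(t) = 0.0

0.0


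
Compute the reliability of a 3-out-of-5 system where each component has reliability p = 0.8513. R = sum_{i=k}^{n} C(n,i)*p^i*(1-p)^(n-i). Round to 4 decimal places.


k = 3, n = 5, p = 0.8513
i=3: C(5,3)=10 * 0.8513^3 * 0.1487^2 = 0.1364
i=4: C(5,4)=5 * 0.8513^4 * 0.1487^1 = 0.3905
i=5: C(5,5)=1 * 0.8513^5 * 0.1487^0 = 0.4471
R = sum of terms = 0.974

0.974


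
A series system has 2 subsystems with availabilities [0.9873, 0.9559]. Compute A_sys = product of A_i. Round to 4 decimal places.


Subsystems: [0.9873, 0.9559]
After subsystem 1 (A=0.9873): product = 0.9873
After subsystem 2 (A=0.9559): product = 0.9438
A_sys = 0.9438

0.9438


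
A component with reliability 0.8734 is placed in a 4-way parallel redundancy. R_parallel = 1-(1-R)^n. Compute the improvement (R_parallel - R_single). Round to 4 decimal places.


R_single = 0.8734, n = 4
1 - R_single = 0.1266
(1 - R_single)^n = 0.1266^4 = 0.0003
R_parallel = 1 - 0.0003 = 0.9997
Improvement = 0.9997 - 0.8734
Improvement = 0.1263

0.1263


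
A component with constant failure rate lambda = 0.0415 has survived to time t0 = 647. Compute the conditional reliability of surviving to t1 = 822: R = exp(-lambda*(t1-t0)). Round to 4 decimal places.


lambda = 0.0415
t0 = 647, t1 = 822
t1 - t0 = 175
lambda * (t1-t0) = 0.0415 * 175 = 7.2625
R = exp(-7.2625)
R = 0.0007

0.0007


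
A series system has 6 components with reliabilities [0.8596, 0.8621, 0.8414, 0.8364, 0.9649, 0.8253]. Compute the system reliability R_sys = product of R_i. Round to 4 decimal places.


Components: [0.8596, 0.8621, 0.8414, 0.8364, 0.9649, 0.8253]
After component 1 (R=0.8596): product = 0.8596
After component 2 (R=0.8621): product = 0.7411
After component 3 (R=0.8414): product = 0.6235
After component 4 (R=0.8364): product = 0.5215
After component 5 (R=0.9649): product = 0.5032
After component 6 (R=0.8253): product = 0.4153
R_sys = 0.4153

0.4153


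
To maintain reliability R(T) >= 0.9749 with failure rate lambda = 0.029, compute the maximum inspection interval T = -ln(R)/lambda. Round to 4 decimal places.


R_target = 0.9749
lambda = 0.029
-ln(0.9749) = 0.0254
T = 0.0254 / 0.029
T = 0.8766

0.8766


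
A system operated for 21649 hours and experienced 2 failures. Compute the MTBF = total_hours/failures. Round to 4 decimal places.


total_hours = 21649
failures = 2
MTBF = 21649 / 2
MTBF = 10824.5

10824.5


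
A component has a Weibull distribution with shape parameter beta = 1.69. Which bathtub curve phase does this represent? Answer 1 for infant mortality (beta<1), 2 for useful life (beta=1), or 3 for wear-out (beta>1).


beta = 1.69
Compare beta to 1:
beta < 1 => infant mortality (phase 1)
beta = 1 => useful life (phase 2)
beta > 1 => wear-out (phase 3)
Since beta = 1.69, this is wear-out (increasing failure rate)
Phase = 3

3


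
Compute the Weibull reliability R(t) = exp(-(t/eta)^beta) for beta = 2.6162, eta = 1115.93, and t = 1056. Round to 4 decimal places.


beta = 2.6162, eta = 1115.93, t = 1056
t/eta = 1056 / 1115.93 = 0.9463
(t/eta)^beta = 0.9463^2.6162 = 0.8655
R(t) = exp(-0.8655)
R(t) = 0.4208

0.4208


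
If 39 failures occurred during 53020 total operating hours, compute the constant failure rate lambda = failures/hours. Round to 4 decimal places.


failures = 39
total_hours = 53020
lambda = 39 / 53020
lambda = 0.0007

0.0007


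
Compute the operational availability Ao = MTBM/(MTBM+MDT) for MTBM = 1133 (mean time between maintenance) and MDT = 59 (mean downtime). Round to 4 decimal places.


MTBM = 1133
MDT = 59
MTBM + MDT = 1192
Ao = 1133 / 1192
Ao = 0.9505

0.9505


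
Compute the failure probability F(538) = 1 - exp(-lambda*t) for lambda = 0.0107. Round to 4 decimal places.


lambda = 0.0107, t = 538
lambda * t = 5.7566
exp(-5.7566) = 0.0032
F(t) = 1 - 0.0032
F(t) = 0.9968

0.9968


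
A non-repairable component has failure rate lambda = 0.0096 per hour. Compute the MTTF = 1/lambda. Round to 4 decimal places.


lambda = 0.0096
MTTF = 1 / 0.0096
MTTF = 104.1667

104.1667


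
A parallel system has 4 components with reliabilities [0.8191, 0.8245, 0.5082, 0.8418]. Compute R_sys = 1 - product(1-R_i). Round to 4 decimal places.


Components: [0.8191, 0.8245, 0.5082, 0.8418]
(1 - 0.8191) = 0.1809, running product = 0.1809
(1 - 0.8245) = 0.1755, running product = 0.0317
(1 - 0.5082) = 0.4918, running product = 0.0156
(1 - 0.8418) = 0.1582, running product = 0.0025
Product of (1-R_i) = 0.0025
R_sys = 1 - 0.0025 = 0.9975

0.9975


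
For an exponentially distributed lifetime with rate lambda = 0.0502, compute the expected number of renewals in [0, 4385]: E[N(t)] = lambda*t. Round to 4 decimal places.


lambda = 0.0502
t = 4385
E[N(t)] = lambda * t
E[N(t)] = 0.0502 * 4385
E[N(t)] = 220.127

220.127


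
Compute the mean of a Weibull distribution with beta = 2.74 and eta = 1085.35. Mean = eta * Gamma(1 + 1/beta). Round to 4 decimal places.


beta = 2.74, eta = 1085.35
1/beta = 0.365
1 + 1/beta = 1.365
Gamma(1.365) = 0.8897
Mean = 1085.35 * 0.8897
Mean = 965.6796

965.6796


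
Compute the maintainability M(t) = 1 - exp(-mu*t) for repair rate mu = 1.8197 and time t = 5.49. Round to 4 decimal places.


mu = 1.8197, t = 5.49
mu * t = 1.8197 * 5.49 = 9.9902
exp(-9.9902) = 0.0
M(t) = 1 - 0.0
M(t) = 1.0

1.0


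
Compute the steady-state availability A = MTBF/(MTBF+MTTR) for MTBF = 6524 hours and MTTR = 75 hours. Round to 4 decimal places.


MTBF = 6524
MTTR = 75
MTBF + MTTR = 6599
A = 6524 / 6599
A = 0.9886

0.9886


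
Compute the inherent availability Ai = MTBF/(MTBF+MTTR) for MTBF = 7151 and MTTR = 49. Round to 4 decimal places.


MTBF = 7151
MTTR = 49
MTBF + MTTR = 7200
Ai = 7151 / 7200
Ai = 0.9932

0.9932


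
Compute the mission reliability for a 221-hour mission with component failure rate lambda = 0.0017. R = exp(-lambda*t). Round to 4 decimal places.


lambda = 0.0017
mission_time = 221
lambda * t = 0.0017 * 221 = 0.3757
R = exp(-0.3757)
R = 0.6868

0.6868


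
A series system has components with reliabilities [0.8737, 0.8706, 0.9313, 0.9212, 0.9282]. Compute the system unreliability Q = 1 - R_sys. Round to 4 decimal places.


Components: [0.8737, 0.8706, 0.9313, 0.9212, 0.9282]
After component 1: product = 0.8737
After component 2: product = 0.7606
After component 3: product = 0.7084
After component 4: product = 0.6526
After component 5: product = 0.6057
R_sys = 0.6057
Q = 1 - 0.6057 = 0.3943

0.3943


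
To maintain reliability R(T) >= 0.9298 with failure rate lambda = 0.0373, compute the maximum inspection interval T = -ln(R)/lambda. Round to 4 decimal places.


R_target = 0.9298
lambda = 0.0373
-ln(0.9298) = 0.0728
T = 0.0728 / 0.0373
T = 1.9514

1.9514


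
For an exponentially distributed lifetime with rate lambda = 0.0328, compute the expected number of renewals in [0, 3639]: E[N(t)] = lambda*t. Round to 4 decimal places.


lambda = 0.0328
t = 3639
E[N(t)] = lambda * t
E[N(t)] = 0.0328 * 3639
E[N(t)] = 119.3592

119.3592


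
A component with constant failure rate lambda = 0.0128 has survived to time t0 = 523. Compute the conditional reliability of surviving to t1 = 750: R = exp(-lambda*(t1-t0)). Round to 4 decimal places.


lambda = 0.0128
t0 = 523, t1 = 750
t1 - t0 = 227
lambda * (t1-t0) = 0.0128 * 227 = 2.9056
R = exp(-2.9056)
R = 0.0547

0.0547


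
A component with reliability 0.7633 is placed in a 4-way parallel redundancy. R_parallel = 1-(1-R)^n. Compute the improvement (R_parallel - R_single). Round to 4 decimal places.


R_single = 0.7633, n = 4
1 - R_single = 0.2367
(1 - R_single)^n = 0.2367^4 = 0.0031
R_parallel = 1 - 0.0031 = 0.9969
Improvement = 0.9969 - 0.7633
Improvement = 0.2336

0.2336


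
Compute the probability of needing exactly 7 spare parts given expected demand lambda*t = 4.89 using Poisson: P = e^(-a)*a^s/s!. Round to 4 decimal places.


a = 4.89, s = 7
e^(-a) = e^(-4.89) = 0.0075
a^s = 4.89^7 = 66859.329
s! = 5040
P = 0.0075 * 66859.329 / 5040
P = 0.0998

0.0998


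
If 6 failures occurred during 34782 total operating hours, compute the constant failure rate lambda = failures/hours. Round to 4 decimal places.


failures = 6
total_hours = 34782
lambda = 6 / 34782
lambda = 0.0002

0.0002


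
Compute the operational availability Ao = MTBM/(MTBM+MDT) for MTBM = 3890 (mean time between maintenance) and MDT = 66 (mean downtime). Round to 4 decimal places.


MTBM = 3890
MDT = 66
MTBM + MDT = 3956
Ao = 3890 / 3956
Ao = 0.9833

0.9833


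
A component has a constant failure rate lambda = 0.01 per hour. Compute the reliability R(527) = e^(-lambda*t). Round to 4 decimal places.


lambda = 0.01
t = 527
lambda * t = 5.27
R(t) = e^(-5.27)
R(t) = 0.0051

0.0051


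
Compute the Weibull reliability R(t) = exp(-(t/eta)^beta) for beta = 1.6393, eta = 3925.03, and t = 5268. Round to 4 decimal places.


beta = 1.6393, eta = 3925.03, t = 5268
t/eta = 5268 / 3925.03 = 1.3422
(t/eta)^beta = 1.3422^1.6393 = 1.62
R(t) = exp(-1.62)
R(t) = 0.1979

0.1979


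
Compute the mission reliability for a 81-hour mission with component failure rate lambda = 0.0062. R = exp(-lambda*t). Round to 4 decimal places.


lambda = 0.0062
mission_time = 81
lambda * t = 0.0062 * 81 = 0.5022
R = exp(-0.5022)
R = 0.6052

0.6052


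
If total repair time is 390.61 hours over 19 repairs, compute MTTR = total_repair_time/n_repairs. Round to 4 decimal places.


total_repair_time = 390.61
n_repairs = 19
MTTR = 390.61 / 19
MTTR = 20.5584

20.5584


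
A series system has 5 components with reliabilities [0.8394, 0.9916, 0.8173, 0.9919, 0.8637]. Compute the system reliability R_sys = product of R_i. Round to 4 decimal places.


Components: [0.8394, 0.9916, 0.8173, 0.9919, 0.8637]
After component 1 (R=0.8394): product = 0.8394
After component 2 (R=0.9916): product = 0.8323
After component 3 (R=0.8173): product = 0.6803
After component 4 (R=0.9919): product = 0.6748
After component 5 (R=0.8637): product = 0.5828
R_sys = 0.5828

0.5828


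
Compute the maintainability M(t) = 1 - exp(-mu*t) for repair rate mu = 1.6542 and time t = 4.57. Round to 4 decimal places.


mu = 1.6542, t = 4.57
mu * t = 1.6542 * 4.57 = 7.5597
exp(-7.5597) = 0.0005
M(t) = 1 - 0.0005
M(t) = 0.9995

0.9995


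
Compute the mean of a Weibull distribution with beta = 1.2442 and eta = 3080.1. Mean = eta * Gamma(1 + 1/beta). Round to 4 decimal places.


beta = 1.2442, eta = 3080.1
1/beta = 0.8037
1 + 1/beta = 1.8037
Gamma(1.8037) = 0.9324
Mean = 3080.1 * 0.9324
Mean = 2871.8204

2871.8204


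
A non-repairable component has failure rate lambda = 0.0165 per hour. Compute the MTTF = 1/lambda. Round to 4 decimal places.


lambda = 0.0165
MTTF = 1 / 0.0165
MTTF = 60.6061

60.6061


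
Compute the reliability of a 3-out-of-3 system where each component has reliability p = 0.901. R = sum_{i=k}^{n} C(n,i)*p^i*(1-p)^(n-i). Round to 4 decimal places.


k = 3, n = 3, p = 0.901
i=3: C(3,3)=1 * 0.901^3 * 0.099^0 = 0.7314
R = sum of terms = 0.7314

0.7314


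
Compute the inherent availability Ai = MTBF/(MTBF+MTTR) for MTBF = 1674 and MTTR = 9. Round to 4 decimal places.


MTBF = 1674
MTTR = 9
MTBF + MTTR = 1683
Ai = 1674 / 1683
Ai = 0.9947

0.9947


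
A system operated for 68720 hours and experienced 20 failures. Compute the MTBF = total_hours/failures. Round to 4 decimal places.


total_hours = 68720
failures = 20
MTBF = 68720 / 20
MTBF = 3436.0

3436.0


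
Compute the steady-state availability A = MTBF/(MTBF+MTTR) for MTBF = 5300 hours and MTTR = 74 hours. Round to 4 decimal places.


MTBF = 5300
MTTR = 74
MTBF + MTTR = 5374
A = 5300 / 5374
A = 0.9862

0.9862


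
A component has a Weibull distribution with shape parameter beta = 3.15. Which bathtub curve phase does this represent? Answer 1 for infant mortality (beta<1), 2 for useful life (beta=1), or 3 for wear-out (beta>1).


beta = 3.15
Compare beta to 1:
beta < 1 => infant mortality (phase 1)
beta = 1 => useful life (phase 2)
beta > 1 => wear-out (phase 3)
Since beta = 3.15, this is wear-out (increasing failure rate)
Phase = 3

3


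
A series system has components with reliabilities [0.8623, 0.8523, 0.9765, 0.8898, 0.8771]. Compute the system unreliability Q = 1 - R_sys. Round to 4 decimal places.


Components: [0.8623, 0.8523, 0.9765, 0.8898, 0.8771]
After component 1: product = 0.8623
After component 2: product = 0.7349
After component 3: product = 0.7177
After component 4: product = 0.6386
After component 5: product = 0.5601
R_sys = 0.5601
Q = 1 - 0.5601 = 0.4399

0.4399


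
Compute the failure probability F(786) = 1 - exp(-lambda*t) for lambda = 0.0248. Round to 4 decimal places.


lambda = 0.0248, t = 786
lambda * t = 19.4928
exp(-19.4928) = 0.0
F(t) = 1 - 0.0
F(t) = 1.0

1.0


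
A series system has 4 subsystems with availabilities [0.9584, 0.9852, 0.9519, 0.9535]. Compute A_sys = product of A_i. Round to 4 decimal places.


Subsystems: [0.9584, 0.9852, 0.9519, 0.9535]
After subsystem 1 (A=0.9584): product = 0.9584
After subsystem 2 (A=0.9852): product = 0.9442
After subsystem 3 (A=0.9519): product = 0.8988
After subsystem 4 (A=0.9535): product = 0.857
A_sys = 0.857

0.857


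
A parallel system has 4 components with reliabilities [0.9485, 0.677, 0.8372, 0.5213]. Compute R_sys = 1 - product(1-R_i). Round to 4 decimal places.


Components: [0.9485, 0.677, 0.8372, 0.5213]
(1 - 0.9485) = 0.0515, running product = 0.0515
(1 - 0.677) = 0.323, running product = 0.0166
(1 - 0.8372) = 0.1628, running product = 0.0027
(1 - 0.5213) = 0.4787, running product = 0.0013
Product of (1-R_i) = 0.0013
R_sys = 1 - 0.0013 = 0.9987

0.9987


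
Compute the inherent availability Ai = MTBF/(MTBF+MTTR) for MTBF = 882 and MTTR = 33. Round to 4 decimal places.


MTBF = 882
MTTR = 33
MTBF + MTTR = 915
Ai = 882 / 915
Ai = 0.9639

0.9639


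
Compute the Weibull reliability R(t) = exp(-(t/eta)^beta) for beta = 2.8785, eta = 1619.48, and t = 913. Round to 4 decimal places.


beta = 2.8785, eta = 1619.48, t = 913
t/eta = 913 / 1619.48 = 0.5638
(t/eta)^beta = 0.5638^2.8785 = 0.1921
R(t) = exp(-0.1921)
R(t) = 0.8252

0.8252


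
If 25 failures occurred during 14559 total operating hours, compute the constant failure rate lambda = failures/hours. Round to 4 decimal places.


failures = 25
total_hours = 14559
lambda = 25 / 14559
lambda = 0.0017

0.0017


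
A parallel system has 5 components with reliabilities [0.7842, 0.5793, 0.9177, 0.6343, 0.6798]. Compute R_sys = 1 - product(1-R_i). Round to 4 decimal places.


Components: [0.7842, 0.5793, 0.9177, 0.6343, 0.6798]
(1 - 0.7842) = 0.2158, running product = 0.2158
(1 - 0.5793) = 0.4207, running product = 0.0908
(1 - 0.9177) = 0.0823, running product = 0.0075
(1 - 0.6343) = 0.3657, running product = 0.0027
(1 - 0.6798) = 0.3202, running product = 0.0009
Product of (1-R_i) = 0.0009
R_sys = 1 - 0.0009 = 0.9991

0.9991


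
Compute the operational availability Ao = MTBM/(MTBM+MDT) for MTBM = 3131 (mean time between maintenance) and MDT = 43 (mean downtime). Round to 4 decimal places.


MTBM = 3131
MDT = 43
MTBM + MDT = 3174
Ao = 3131 / 3174
Ao = 0.9865

0.9865


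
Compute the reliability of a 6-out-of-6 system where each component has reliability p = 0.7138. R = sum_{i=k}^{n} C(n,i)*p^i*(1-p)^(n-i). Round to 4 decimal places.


k = 6, n = 6, p = 0.7138
i=6: C(6,6)=1 * 0.7138^6 * 0.2862^0 = 0.1323
R = sum of terms = 0.1323

0.1323


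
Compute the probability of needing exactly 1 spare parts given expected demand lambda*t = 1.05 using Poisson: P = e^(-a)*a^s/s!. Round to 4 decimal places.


a = 1.05, s = 1
e^(-a) = e^(-1.05) = 0.3499
a^s = 1.05^1 = 1.05
s! = 1
P = 0.3499 * 1.05 / 1
P = 0.3674

0.3674


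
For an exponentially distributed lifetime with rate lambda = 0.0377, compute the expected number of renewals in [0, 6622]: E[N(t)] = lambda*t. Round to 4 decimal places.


lambda = 0.0377
t = 6622
E[N(t)] = lambda * t
E[N(t)] = 0.0377 * 6622
E[N(t)] = 249.6494

249.6494


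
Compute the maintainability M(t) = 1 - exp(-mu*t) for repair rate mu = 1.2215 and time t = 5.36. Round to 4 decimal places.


mu = 1.2215, t = 5.36
mu * t = 1.2215 * 5.36 = 6.5472
exp(-6.5472) = 0.0014
M(t) = 1 - 0.0014
M(t) = 0.9986

0.9986


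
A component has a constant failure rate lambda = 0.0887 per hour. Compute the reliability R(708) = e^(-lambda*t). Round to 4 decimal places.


lambda = 0.0887
t = 708
lambda * t = 62.7996
R(t) = e^(-62.7996)
R(t) = 0.0

0.0


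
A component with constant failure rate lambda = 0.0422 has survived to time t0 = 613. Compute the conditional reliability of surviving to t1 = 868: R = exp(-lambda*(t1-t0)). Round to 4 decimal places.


lambda = 0.0422
t0 = 613, t1 = 868
t1 - t0 = 255
lambda * (t1-t0) = 0.0422 * 255 = 10.761
R = exp(-10.761)
R = 0.0

0.0


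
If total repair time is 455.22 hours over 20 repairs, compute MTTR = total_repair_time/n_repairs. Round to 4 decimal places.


total_repair_time = 455.22
n_repairs = 20
MTTR = 455.22 / 20
MTTR = 22.761

22.761


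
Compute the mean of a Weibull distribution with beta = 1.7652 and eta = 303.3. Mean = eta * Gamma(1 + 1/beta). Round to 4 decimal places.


beta = 1.7652, eta = 303.3
1/beta = 0.5665
1 + 1/beta = 1.5665
Gamma(1.5665) = 0.8902
Mean = 303.3 * 0.8902
Mean = 269.9927

269.9927


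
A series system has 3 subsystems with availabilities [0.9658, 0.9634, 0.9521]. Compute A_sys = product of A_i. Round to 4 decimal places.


Subsystems: [0.9658, 0.9634, 0.9521]
After subsystem 1 (A=0.9658): product = 0.9658
After subsystem 2 (A=0.9634): product = 0.9305
After subsystem 3 (A=0.9521): product = 0.8859
A_sys = 0.8859

0.8859


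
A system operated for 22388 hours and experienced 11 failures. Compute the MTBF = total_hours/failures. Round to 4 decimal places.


total_hours = 22388
failures = 11
MTBF = 22388 / 11
MTBF = 2035.2727

2035.2727


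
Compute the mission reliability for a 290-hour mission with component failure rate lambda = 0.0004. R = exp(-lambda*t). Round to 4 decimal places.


lambda = 0.0004
mission_time = 290
lambda * t = 0.0004 * 290 = 0.116
R = exp(-0.116)
R = 0.8905

0.8905


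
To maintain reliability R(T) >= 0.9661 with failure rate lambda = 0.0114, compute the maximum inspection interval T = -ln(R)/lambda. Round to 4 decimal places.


R_target = 0.9661
lambda = 0.0114
-ln(0.9661) = 0.0345
T = 0.0345 / 0.0114
T = 3.0253

3.0253


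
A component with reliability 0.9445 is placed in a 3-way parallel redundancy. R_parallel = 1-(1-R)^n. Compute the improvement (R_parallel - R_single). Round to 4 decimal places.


R_single = 0.9445, n = 3
1 - R_single = 0.0555
(1 - R_single)^n = 0.0555^3 = 0.0002
R_parallel = 1 - 0.0002 = 0.9998
Improvement = 0.9998 - 0.9445
Improvement = 0.0553

0.0553


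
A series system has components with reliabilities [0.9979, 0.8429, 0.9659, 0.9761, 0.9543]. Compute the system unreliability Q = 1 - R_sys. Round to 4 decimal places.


Components: [0.9979, 0.8429, 0.9659, 0.9761, 0.9543]
After component 1: product = 0.9979
After component 2: product = 0.8411
After component 3: product = 0.8124
After component 4: product = 0.793
After component 5: product = 0.7568
R_sys = 0.7568
Q = 1 - 0.7568 = 0.2432

0.2432


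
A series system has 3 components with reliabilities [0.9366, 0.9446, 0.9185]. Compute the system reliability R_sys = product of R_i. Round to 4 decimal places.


Components: [0.9366, 0.9446, 0.9185]
After component 1 (R=0.9366): product = 0.9366
After component 2 (R=0.9446): product = 0.8847
After component 3 (R=0.9185): product = 0.8126
R_sys = 0.8126

0.8126


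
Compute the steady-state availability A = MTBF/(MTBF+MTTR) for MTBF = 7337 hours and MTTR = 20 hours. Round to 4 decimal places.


MTBF = 7337
MTTR = 20
MTBF + MTTR = 7357
A = 7337 / 7357
A = 0.9973

0.9973


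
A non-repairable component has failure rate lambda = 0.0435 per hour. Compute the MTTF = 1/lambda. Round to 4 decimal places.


lambda = 0.0435
MTTF = 1 / 0.0435
MTTF = 22.9885

22.9885


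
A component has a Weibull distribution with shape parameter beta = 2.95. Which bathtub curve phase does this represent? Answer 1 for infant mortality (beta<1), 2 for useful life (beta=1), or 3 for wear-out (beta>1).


beta = 2.95
Compare beta to 1:
beta < 1 => infant mortality (phase 1)
beta = 1 => useful life (phase 2)
beta > 1 => wear-out (phase 3)
Since beta = 2.95, this is wear-out (increasing failure rate)
Phase = 3

3


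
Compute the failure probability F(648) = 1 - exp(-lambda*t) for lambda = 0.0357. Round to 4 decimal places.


lambda = 0.0357, t = 648
lambda * t = 23.1336
exp(-23.1336) = 0.0
F(t) = 1 - 0.0
F(t) = 1.0

1.0


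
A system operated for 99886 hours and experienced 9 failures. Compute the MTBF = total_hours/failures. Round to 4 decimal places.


total_hours = 99886
failures = 9
MTBF = 99886 / 9
MTBF = 11098.4444

11098.4444


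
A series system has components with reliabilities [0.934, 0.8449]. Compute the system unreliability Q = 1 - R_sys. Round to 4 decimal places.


Components: [0.934, 0.8449]
After component 1: product = 0.934
After component 2: product = 0.7891
R_sys = 0.7891
Q = 1 - 0.7891 = 0.2109

0.2109


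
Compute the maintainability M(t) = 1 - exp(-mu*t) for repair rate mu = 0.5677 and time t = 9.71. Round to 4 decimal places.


mu = 0.5677, t = 9.71
mu * t = 0.5677 * 9.71 = 5.5124
exp(-5.5124) = 0.004
M(t) = 1 - 0.004
M(t) = 0.996

0.996


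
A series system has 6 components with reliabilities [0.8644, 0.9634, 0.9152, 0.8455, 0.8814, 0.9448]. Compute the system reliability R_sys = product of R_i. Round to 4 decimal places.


Components: [0.8644, 0.9634, 0.9152, 0.8455, 0.8814, 0.9448]
After component 1 (R=0.8644): product = 0.8644
After component 2 (R=0.9634): product = 0.8328
After component 3 (R=0.9152): product = 0.7621
After component 4 (R=0.8455): product = 0.6444
After component 5 (R=0.8814): product = 0.568
After component 6 (R=0.9448): product = 0.5366
R_sys = 0.5366

0.5366


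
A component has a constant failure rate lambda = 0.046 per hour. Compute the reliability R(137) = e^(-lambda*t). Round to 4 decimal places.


lambda = 0.046
t = 137
lambda * t = 6.302
R(t) = e^(-6.302)
R(t) = 0.0018

0.0018


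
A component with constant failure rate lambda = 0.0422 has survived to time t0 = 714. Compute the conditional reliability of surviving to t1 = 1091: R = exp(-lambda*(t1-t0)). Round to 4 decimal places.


lambda = 0.0422
t0 = 714, t1 = 1091
t1 - t0 = 377
lambda * (t1-t0) = 0.0422 * 377 = 15.9094
R = exp(-15.9094)
R = 0.0

0.0


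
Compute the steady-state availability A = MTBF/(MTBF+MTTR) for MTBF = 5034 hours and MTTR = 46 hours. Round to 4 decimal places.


MTBF = 5034
MTTR = 46
MTBF + MTTR = 5080
A = 5034 / 5080
A = 0.9909

0.9909


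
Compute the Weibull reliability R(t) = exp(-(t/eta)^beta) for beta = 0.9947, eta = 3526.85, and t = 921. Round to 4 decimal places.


beta = 0.9947, eta = 3526.85, t = 921
t/eta = 921 / 3526.85 = 0.2611
(t/eta)^beta = 0.2611^0.9947 = 0.263
R(t) = exp(-0.263)
R(t) = 0.7687

0.7687


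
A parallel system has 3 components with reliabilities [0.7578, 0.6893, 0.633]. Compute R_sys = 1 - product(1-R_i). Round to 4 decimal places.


Components: [0.7578, 0.6893, 0.633]
(1 - 0.7578) = 0.2422, running product = 0.2422
(1 - 0.6893) = 0.3107, running product = 0.0753
(1 - 0.633) = 0.367, running product = 0.0276
Product of (1-R_i) = 0.0276
R_sys = 1 - 0.0276 = 0.9724

0.9724


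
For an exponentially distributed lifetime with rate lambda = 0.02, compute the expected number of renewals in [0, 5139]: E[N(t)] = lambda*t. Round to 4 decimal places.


lambda = 0.02
t = 5139
E[N(t)] = lambda * t
E[N(t)] = 0.02 * 5139
E[N(t)] = 102.78

102.78


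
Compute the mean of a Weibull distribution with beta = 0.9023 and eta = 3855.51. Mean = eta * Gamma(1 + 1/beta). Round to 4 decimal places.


beta = 0.9023, eta = 3855.51
1/beta = 1.1083
1 + 1/beta = 2.1083
Gamma(2.1083) = 1.0507
Mean = 3855.51 * 1.0507
Mean = 4051.065

4051.065


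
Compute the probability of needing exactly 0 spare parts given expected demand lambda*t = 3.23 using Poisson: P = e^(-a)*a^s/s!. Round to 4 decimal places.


a = 3.23, s = 0
e^(-a) = e^(-3.23) = 0.0396
a^s = 3.23^0 = 1.0
s! = 1
P = 0.0396 * 1.0 / 1
P = 0.0396

0.0396


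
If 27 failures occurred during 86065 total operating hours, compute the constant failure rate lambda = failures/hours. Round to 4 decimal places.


failures = 27
total_hours = 86065
lambda = 27 / 86065
lambda = 0.0003

0.0003


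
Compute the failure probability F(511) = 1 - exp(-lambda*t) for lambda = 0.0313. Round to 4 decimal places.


lambda = 0.0313, t = 511
lambda * t = 15.9943
exp(-15.9943) = 0.0
F(t) = 1 - 0.0
F(t) = 1.0

1.0


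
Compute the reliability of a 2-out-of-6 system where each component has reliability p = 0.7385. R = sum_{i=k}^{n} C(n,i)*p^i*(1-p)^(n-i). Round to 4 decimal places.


k = 2, n = 6, p = 0.7385
i=2: C(6,2)=15 * 0.7385^2 * 0.2615^4 = 0.0383
i=3: C(6,3)=20 * 0.7385^3 * 0.2615^3 = 0.144
i=4: C(6,4)=15 * 0.7385^4 * 0.2615^2 = 0.3051
i=5: C(6,5)=6 * 0.7385^5 * 0.2615^1 = 0.3446
i=6: C(6,6)=1 * 0.7385^6 * 0.2615^0 = 0.1622
R = sum of terms = 0.9943

0.9943


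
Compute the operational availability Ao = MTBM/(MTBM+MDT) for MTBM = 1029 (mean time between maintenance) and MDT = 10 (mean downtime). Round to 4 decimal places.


MTBM = 1029
MDT = 10
MTBM + MDT = 1039
Ao = 1029 / 1039
Ao = 0.9904

0.9904


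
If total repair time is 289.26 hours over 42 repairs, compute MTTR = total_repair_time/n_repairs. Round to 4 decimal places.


total_repair_time = 289.26
n_repairs = 42
MTTR = 289.26 / 42
MTTR = 6.8871

6.8871


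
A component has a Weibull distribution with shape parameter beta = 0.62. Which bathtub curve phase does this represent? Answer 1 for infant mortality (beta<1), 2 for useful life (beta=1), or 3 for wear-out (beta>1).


beta = 0.62
Compare beta to 1:
beta < 1 => infant mortality (phase 1)
beta = 1 => useful life (phase 2)
beta > 1 => wear-out (phase 3)
Since beta = 0.62, this is infant mortality (decreasing failure rate)
Phase = 1

1


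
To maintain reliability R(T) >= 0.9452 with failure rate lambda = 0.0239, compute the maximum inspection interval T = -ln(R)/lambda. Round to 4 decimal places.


R_target = 0.9452
lambda = 0.0239
-ln(0.9452) = 0.0564
T = 0.0564 / 0.0239
T = 2.3581

2.3581


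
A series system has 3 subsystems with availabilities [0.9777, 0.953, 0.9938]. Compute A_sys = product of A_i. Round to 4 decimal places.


Subsystems: [0.9777, 0.953, 0.9938]
After subsystem 1 (A=0.9777): product = 0.9777
After subsystem 2 (A=0.953): product = 0.9317
After subsystem 3 (A=0.9938): product = 0.926
A_sys = 0.926

0.926


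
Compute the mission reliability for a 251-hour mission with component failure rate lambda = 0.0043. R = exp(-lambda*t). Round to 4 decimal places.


lambda = 0.0043
mission_time = 251
lambda * t = 0.0043 * 251 = 1.0793
R = exp(-1.0793)
R = 0.3398

0.3398


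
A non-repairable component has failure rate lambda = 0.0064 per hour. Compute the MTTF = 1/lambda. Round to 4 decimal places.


lambda = 0.0064
MTTF = 1 / 0.0064
MTTF = 156.25

156.25


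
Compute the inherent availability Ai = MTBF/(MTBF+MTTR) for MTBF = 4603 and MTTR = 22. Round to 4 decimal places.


MTBF = 4603
MTTR = 22
MTBF + MTTR = 4625
Ai = 4603 / 4625
Ai = 0.9952

0.9952


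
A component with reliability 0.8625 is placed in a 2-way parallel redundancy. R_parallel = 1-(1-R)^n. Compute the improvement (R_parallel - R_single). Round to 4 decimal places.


R_single = 0.8625, n = 2
1 - R_single = 0.1375
(1 - R_single)^n = 0.1375^2 = 0.0189
R_parallel = 1 - 0.0189 = 0.9811
Improvement = 0.9811 - 0.8625
Improvement = 0.1186

0.1186


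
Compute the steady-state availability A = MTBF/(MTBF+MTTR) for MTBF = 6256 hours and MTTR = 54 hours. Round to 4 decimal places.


MTBF = 6256
MTTR = 54
MTBF + MTTR = 6310
A = 6256 / 6310
A = 0.9914

0.9914


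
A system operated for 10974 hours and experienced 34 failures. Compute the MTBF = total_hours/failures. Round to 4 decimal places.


total_hours = 10974
failures = 34
MTBF = 10974 / 34
MTBF = 322.7647

322.7647


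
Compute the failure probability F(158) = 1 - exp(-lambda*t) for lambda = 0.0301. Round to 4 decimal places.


lambda = 0.0301, t = 158
lambda * t = 4.7558
exp(-4.7558) = 0.0086
F(t) = 1 - 0.0086
F(t) = 0.9914

0.9914


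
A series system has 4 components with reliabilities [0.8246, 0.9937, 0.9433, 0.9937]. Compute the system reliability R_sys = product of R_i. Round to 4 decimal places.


Components: [0.8246, 0.9937, 0.9433, 0.9937]
After component 1 (R=0.8246): product = 0.8246
After component 2 (R=0.9937): product = 0.8194
After component 3 (R=0.9433): product = 0.7729
After component 4 (R=0.9937): product = 0.7681
R_sys = 0.7681

0.7681


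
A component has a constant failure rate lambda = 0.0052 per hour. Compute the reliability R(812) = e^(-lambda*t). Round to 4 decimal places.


lambda = 0.0052
t = 812
lambda * t = 4.2224
R(t) = e^(-4.2224)
R(t) = 0.0147

0.0147


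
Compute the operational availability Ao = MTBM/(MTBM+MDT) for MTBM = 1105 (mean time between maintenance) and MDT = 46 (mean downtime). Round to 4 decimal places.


MTBM = 1105
MDT = 46
MTBM + MDT = 1151
Ao = 1105 / 1151
Ao = 0.96

0.96


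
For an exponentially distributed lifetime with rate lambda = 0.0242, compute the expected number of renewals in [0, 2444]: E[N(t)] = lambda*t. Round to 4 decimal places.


lambda = 0.0242
t = 2444
E[N(t)] = lambda * t
E[N(t)] = 0.0242 * 2444
E[N(t)] = 59.1448

59.1448


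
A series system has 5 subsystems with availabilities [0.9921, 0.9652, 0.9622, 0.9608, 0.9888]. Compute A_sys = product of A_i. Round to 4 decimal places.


Subsystems: [0.9921, 0.9652, 0.9622, 0.9608, 0.9888]
After subsystem 1 (A=0.9921): product = 0.9921
After subsystem 2 (A=0.9652): product = 0.9576
After subsystem 3 (A=0.9622): product = 0.9214
After subsystem 4 (A=0.9608): product = 0.8853
After subsystem 5 (A=0.9888): product = 0.8753
A_sys = 0.8753

0.8753
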